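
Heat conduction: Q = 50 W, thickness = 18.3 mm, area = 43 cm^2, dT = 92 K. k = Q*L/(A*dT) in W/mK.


k = 50*18.3/1000/(43/10000*92) = 2.31 W/mK

2.31


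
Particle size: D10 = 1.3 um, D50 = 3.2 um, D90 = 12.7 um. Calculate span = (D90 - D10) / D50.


Span = (12.7 - 1.3) / 3.2 = 11.4 / 3.2 = 3.563

3.563


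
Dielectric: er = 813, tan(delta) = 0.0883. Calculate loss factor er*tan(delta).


Loss = 813 * 0.0883 = 71.788

71.788


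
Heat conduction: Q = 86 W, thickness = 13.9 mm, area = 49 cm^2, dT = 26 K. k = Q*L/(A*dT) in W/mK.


k = 86*13.9/1000/(49/10000*26) = 9.38 W/mK

9.38


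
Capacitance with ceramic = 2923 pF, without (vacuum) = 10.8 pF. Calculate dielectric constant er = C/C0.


er = 2923 / 10.8 = 270.65

270.65


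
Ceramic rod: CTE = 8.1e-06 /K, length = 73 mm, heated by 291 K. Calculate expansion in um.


dL = 8.1e-06 * 73 * 291 * 1000 = 172.068 um

172.068


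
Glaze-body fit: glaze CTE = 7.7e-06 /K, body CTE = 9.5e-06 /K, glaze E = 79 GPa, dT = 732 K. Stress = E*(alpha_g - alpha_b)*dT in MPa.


Stress = 79*1000*(7.7e-06 - 9.5e-06)*732 = -104.1 MPa

-104.1


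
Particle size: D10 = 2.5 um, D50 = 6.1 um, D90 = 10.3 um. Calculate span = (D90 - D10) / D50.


Span = (10.3 - 2.5) / 6.1 = 7.8 / 6.1 = 1.279

1.279


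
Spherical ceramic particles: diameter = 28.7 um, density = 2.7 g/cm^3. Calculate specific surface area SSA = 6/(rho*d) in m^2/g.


SSA = 6 / (2.7 * 28.7) = 0.077 m^2/g

0.077


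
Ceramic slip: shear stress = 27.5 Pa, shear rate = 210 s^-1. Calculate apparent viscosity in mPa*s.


eta = tau/gamma * 1000 = 27.5/210 * 1000 = 131.0 mPa*s

131.0


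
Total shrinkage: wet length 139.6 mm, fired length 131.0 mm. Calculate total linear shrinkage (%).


TS = (139.6 - 131.0) / 139.6 * 100 = 6.16%

6.16


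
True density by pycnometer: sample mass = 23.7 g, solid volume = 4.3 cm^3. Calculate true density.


TD = 23.7 / 4.3 = 5.512 g/cm^3

5.512


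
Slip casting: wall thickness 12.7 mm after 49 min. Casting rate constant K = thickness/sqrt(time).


K = 12.7 / sqrt(49) = 12.7 / 7.0 = 1.814 mm/min^0.5

1.814


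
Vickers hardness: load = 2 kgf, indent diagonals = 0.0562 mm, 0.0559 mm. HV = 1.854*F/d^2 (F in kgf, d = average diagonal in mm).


d_avg = (0.0562+0.0559)/2 = 0.05605 mm
HV = 1.854*2/0.05605^2 = 1180

1180


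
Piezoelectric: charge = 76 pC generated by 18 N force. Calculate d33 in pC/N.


d33 = 76 / 18 = 4.2 pC/N

4.2


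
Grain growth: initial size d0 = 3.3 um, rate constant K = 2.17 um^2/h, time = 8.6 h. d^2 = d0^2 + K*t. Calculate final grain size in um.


d^2 = 3.3^2 + 2.17*8.6 = 29.552
d = sqrt(29.552) = 5.44 um

5.44


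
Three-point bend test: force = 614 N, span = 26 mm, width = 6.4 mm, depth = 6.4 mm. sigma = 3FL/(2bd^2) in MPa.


sigma = 3*614*26/(2*6.4*6.4^2) = 91.3 MPa

91.3


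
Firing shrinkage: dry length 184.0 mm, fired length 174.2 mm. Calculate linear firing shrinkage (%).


FS = (184.0 - 174.2) / 184.0 * 100 = 5.33%

5.33


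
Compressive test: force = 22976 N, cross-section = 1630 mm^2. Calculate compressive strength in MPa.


CS = 22976 / 1630 = 14.1 MPa

14.1


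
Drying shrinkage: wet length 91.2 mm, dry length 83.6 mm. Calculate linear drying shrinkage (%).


DS = (91.2 - 83.6) / 91.2 * 100 = 8.33%

8.33


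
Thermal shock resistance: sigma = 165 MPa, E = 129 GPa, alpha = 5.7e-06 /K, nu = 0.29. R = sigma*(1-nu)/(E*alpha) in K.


R = 165*(1-0.29)/(129*1000*5.7e-06) = 159 K

159


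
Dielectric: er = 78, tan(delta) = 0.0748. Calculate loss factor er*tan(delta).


Loss = 78 * 0.0748 = 5.834

5.834


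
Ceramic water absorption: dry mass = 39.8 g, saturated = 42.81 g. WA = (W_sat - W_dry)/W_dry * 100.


WA = (42.81 - 39.8) / 39.8 * 100 = 7.56%

7.56


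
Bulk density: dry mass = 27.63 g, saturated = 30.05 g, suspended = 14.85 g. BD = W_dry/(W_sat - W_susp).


BD = 27.63 / (30.05 - 14.85) = 27.63 / 15.2 = 1.818 g/cm^3

1.818


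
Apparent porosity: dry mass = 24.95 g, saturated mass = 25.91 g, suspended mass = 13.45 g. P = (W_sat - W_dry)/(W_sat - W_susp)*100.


P = (25.91 - 24.95) / (25.91 - 13.45) * 100 = 0.96 / 12.46 * 100 = 7.7%

7.7


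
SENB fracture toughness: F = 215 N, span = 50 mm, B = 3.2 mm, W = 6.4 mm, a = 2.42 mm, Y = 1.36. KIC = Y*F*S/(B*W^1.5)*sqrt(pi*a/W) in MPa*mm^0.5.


KIC = 1.36*215*50/(3.2*6.4^1.5)*sqrt(pi*2.42/6.4) = 307.55

307.55


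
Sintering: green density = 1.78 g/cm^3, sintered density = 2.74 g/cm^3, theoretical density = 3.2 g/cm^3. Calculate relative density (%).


Relative = 2.74 / 3.2 * 100 = 85.6%

85.6


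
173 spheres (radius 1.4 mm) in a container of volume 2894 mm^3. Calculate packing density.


V_sphere = 4/3*pi*1.4^3 = 11.494 mm^3
Total V = 173*11.494 = 1988.462 mm^3
PD = 1988.462 / 2894 = 0.687

0.687


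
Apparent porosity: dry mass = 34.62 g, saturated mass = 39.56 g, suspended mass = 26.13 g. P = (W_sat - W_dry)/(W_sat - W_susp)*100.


P = (39.56 - 34.62) / (39.56 - 26.13) * 100 = 4.94 / 13.43 * 100 = 36.8%

36.8


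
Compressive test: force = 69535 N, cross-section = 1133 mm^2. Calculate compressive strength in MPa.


CS = 69535 / 1133 = 61.4 MPa

61.4


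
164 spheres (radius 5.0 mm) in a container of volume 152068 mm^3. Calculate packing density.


V_sphere = 4/3*pi*5.0^3 = 523.5988 mm^3
Total V = 164*523.5988 = 85870.2032 mm^3
PD = 85870.2032 / 152068 = 0.565

0.565


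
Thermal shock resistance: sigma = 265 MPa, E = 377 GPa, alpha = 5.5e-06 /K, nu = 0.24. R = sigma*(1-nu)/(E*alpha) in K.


R = 265*(1-0.24)/(377*1000*5.5e-06) = 97 K

97


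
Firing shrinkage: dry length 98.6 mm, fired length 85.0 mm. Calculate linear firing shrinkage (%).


FS = (98.6 - 85.0) / 98.6 * 100 = 13.79%

13.79


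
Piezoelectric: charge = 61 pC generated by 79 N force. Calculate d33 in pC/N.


d33 = 61 / 79 = 0.8 pC/N

0.8


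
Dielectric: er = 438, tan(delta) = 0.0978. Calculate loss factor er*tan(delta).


Loss = 438 * 0.0978 = 42.836

42.836


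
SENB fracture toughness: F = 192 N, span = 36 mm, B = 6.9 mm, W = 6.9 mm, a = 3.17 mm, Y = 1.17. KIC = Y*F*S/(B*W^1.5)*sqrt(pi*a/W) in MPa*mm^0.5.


KIC = 1.17*192*36/(6.9*6.9^1.5)*sqrt(pi*3.17/6.9) = 77.69

77.69


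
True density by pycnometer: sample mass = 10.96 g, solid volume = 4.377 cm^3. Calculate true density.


TD = 10.96 / 4.377 = 2.504 g/cm^3

2.504


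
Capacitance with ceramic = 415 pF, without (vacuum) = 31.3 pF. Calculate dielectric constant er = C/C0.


er = 415 / 31.3 = 13.26

13.26


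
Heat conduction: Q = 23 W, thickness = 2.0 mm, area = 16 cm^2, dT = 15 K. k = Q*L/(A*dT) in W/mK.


k = 23*2.0/1000/(16/10000*15) = 1.92 W/mK

1.92


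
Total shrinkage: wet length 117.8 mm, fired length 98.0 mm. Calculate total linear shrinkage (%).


TS = (117.8 - 98.0) / 117.8 * 100 = 16.81%

16.81


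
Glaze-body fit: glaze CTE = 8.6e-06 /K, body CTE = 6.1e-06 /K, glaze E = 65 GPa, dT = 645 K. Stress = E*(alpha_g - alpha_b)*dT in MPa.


Stress = 65*1000*(8.6e-06 - 6.1e-06)*645 = 104.8 MPa

104.8


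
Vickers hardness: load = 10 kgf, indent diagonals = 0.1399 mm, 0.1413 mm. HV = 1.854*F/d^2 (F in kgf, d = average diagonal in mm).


d_avg = (0.1399+0.1413)/2 = 0.1406 mm
HV = 1.854*10/0.1406^2 = 938

938


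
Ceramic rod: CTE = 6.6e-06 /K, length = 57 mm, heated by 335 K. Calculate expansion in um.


dL = 6.6e-06 * 57 * 335 * 1000 = 126.027 um

126.027


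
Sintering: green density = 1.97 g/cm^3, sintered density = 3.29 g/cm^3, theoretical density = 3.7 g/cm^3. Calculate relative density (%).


Relative = 3.29 / 3.7 * 100 = 88.9%

88.9


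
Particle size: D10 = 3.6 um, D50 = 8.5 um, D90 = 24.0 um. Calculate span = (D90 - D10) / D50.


Span = (24.0 - 3.6) / 8.5 = 20.4 / 8.5 = 2.4

2.4


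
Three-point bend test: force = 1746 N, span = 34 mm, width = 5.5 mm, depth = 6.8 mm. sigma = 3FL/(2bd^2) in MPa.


sigma = 3*1746*34/(2*5.5*6.8^2) = 350.1 MPa

350.1


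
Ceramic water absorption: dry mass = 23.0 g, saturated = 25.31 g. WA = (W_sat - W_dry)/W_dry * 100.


WA = (25.31 - 23.0) / 23.0 * 100 = 10.04%

10.04


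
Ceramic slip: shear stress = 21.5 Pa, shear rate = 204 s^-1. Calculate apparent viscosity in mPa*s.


eta = tau/gamma * 1000 = 21.5/204 * 1000 = 105.4 mPa*s

105.4


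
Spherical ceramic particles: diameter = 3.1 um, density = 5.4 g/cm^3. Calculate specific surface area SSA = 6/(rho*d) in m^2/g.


SSA = 6 / (5.4 * 3.1) = 0.358 m^2/g

0.358


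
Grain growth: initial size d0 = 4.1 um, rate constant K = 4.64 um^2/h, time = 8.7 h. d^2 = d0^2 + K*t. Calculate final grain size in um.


d^2 = 4.1^2 + 4.64*8.7 = 57.178
d = sqrt(57.178) = 7.56 um

7.56


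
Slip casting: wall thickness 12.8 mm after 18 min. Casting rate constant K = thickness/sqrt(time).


K = 12.8 / sqrt(18) = 12.8 / 4.2426 = 3.017 mm/min^0.5

3.017


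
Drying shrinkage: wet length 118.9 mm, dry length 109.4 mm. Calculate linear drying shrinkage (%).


DS = (118.9 - 109.4) / 118.9 * 100 = 7.99%

7.99


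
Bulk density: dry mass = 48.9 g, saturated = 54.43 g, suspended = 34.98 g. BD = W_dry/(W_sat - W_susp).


BD = 48.9 / (54.43 - 34.98) = 48.9 / 19.45 = 2.514 g/cm^3

2.514


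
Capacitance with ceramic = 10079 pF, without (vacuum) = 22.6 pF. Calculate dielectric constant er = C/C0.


er = 10079 / 22.6 = 445.97

445.97


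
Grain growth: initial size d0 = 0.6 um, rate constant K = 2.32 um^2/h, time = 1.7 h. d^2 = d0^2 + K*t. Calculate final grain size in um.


d^2 = 0.6^2 + 2.32*1.7 = 4.304
d = sqrt(4.304) = 2.07 um

2.07


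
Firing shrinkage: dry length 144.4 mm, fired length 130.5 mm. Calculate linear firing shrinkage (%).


FS = (144.4 - 130.5) / 144.4 * 100 = 9.63%

9.63


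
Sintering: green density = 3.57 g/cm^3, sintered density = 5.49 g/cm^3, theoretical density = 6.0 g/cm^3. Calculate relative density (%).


Relative = 5.49 / 6.0 * 100 = 91.5%

91.5


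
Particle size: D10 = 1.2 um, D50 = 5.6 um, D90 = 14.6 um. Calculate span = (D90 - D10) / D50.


Span = (14.6 - 1.2) / 5.6 = 13.4 / 5.6 = 2.393

2.393


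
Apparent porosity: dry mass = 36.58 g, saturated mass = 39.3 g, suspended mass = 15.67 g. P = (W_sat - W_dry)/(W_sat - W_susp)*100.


P = (39.3 - 36.58) / (39.3 - 15.67) * 100 = 2.72 / 23.63 * 100 = 11.5%

11.5


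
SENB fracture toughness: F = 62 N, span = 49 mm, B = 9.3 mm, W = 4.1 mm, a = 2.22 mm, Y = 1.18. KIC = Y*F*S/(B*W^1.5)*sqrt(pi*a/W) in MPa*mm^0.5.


KIC = 1.18*62*49/(9.3*4.1^1.5)*sqrt(pi*2.22/4.1) = 60.56

60.56


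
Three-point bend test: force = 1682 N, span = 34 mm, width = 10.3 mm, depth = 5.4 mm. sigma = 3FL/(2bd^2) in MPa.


sigma = 3*1682*34/(2*10.3*5.4^2) = 285.6 MPa

285.6


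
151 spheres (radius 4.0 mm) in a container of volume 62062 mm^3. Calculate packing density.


V_sphere = 4/3*pi*4.0^3 = 268.0826 mm^3
Total V = 151*268.0826 = 40480.4726 mm^3
PD = 40480.4726 / 62062 = 0.652

0.652


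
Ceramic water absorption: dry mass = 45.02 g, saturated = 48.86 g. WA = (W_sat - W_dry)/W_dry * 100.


WA = (48.86 - 45.02) / 45.02 * 100 = 8.53%

8.53


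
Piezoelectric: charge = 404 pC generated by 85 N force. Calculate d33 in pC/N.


d33 = 404 / 85 = 4.8 pC/N

4.8


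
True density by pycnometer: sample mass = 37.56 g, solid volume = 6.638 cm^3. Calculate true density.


TD = 37.56 / 6.638 = 5.658 g/cm^3

5.658


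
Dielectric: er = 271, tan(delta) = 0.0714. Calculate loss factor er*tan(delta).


Loss = 271 * 0.0714 = 19.349

19.349


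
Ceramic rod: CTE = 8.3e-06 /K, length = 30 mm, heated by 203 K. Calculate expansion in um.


dL = 8.3e-06 * 30 * 203 * 1000 = 50.547 um

50.547


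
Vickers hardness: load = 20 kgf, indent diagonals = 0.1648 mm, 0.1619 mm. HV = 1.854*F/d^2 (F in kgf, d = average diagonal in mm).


d_avg = (0.1648+0.1619)/2 = 0.16335 mm
HV = 1.854*20/0.16335^2 = 1390

1390


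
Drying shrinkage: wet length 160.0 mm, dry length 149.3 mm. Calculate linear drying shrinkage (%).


DS = (160.0 - 149.3) / 160.0 * 100 = 6.69%

6.69


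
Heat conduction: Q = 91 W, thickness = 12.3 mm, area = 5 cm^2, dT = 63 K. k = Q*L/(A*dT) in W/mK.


k = 91*12.3/1000/(5/10000*63) = 35.53 W/mK

35.53


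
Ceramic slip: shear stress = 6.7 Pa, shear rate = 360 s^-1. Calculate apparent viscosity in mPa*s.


eta = tau/gamma * 1000 = 6.7/360 * 1000 = 18.6 mPa*s

18.6


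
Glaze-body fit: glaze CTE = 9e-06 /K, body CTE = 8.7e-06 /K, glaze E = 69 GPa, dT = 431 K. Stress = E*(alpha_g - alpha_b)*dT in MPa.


Stress = 69*1000*(9e-06 - 8.7e-06)*431 = 8.9 MPa

8.9


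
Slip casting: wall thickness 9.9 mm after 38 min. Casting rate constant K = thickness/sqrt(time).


K = 9.9 / sqrt(38) = 9.9 / 6.1644 = 1.606 mm/min^0.5

1.606


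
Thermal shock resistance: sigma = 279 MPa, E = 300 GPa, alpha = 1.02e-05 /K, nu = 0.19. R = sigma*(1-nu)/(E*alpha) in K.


R = 279*(1-0.19)/(300*1000*1.02e-05) = 74 K

74


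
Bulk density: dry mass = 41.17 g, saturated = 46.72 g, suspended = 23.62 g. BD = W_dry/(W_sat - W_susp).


BD = 41.17 / (46.72 - 23.62) = 41.17 / 23.1 = 1.782 g/cm^3

1.782


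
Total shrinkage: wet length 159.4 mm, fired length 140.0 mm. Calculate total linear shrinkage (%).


TS = (159.4 - 140.0) / 159.4 * 100 = 12.17%

12.17


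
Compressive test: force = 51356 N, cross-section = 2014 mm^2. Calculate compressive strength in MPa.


CS = 51356 / 2014 = 25.5 MPa

25.5


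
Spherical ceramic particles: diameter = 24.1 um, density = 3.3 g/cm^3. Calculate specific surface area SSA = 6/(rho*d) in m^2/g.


SSA = 6 / (3.3 * 24.1) = 0.075 m^2/g

0.075


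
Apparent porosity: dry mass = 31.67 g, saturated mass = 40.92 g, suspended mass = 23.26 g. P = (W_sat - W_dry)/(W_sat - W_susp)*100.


P = (40.92 - 31.67) / (40.92 - 23.26) * 100 = 9.25 / 17.66 * 100 = 52.4%

52.4


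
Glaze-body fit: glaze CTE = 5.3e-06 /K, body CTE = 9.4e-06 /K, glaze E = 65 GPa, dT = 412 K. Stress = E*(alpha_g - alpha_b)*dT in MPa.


Stress = 65*1000*(5.3e-06 - 9.4e-06)*412 = -109.8 MPa

-109.8


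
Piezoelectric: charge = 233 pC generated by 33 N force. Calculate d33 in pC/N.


d33 = 233 / 33 = 7.1 pC/N

7.1


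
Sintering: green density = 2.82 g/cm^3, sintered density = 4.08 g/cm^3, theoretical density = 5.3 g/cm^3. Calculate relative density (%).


Relative = 4.08 / 5.3 * 100 = 77.0%

77.0


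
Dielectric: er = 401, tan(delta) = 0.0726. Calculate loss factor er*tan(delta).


Loss = 401 * 0.0726 = 29.113

29.113


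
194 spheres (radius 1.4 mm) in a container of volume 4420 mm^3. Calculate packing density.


V_sphere = 4/3*pi*1.4^3 = 11.494 mm^3
Total V = 194*11.494 = 2229.836 mm^3
PD = 2229.836 / 4420 = 0.504

0.504


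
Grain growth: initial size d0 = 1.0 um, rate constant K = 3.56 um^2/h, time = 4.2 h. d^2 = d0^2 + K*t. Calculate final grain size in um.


d^2 = 1.0^2 + 3.56*4.2 = 15.952
d = sqrt(15.952) = 3.99 um

3.99


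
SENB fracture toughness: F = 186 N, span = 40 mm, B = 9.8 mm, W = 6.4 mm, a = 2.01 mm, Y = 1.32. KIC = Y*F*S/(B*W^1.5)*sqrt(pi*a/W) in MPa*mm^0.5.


KIC = 1.32*186*40/(9.8*6.4^1.5)*sqrt(pi*2.01/6.4) = 61.48

61.48


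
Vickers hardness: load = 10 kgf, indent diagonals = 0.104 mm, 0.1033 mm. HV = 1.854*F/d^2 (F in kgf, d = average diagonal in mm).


d_avg = (0.104+0.1033)/2 = 0.10365 mm
HV = 1.854*10/0.10365^2 = 1726

1726


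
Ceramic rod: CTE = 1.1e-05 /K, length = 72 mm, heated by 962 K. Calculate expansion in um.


dL = 1.1e-05 * 72 * 962 * 1000 = 761.904 um

761.904


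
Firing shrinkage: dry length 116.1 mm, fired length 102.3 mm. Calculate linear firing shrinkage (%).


FS = (116.1 - 102.3) / 116.1 * 100 = 11.89%

11.89


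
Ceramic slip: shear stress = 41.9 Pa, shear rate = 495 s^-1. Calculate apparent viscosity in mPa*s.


eta = tau/gamma * 1000 = 41.9/495 * 1000 = 84.6 mPa*s

84.6


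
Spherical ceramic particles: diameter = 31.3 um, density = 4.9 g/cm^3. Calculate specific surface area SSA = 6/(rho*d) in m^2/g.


SSA = 6 / (4.9 * 31.3) = 0.039 m^2/g

0.039


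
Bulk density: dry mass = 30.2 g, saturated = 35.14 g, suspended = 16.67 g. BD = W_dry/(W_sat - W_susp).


BD = 30.2 / (35.14 - 16.67) = 30.2 / 18.47 = 1.635 g/cm^3

1.635


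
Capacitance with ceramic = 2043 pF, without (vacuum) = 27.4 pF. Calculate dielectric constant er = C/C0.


er = 2043 / 27.4 = 74.56

74.56


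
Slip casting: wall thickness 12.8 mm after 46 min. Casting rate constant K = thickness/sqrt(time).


K = 12.8 / sqrt(46) = 12.8 / 6.7823 = 1.887 mm/min^0.5

1.887


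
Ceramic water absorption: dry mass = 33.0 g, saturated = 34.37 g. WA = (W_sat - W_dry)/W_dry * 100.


WA = (34.37 - 33.0) / 33.0 * 100 = 4.15%

4.15


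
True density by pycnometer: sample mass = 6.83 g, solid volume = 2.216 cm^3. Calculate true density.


TD = 6.83 / 2.216 = 3.082 g/cm^3

3.082


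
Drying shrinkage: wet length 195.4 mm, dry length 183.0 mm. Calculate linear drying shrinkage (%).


DS = (195.4 - 183.0) / 195.4 * 100 = 6.35%

6.35


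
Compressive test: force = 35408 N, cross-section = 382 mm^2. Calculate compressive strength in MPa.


CS = 35408 / 382 = 92.7 MPa

92.7


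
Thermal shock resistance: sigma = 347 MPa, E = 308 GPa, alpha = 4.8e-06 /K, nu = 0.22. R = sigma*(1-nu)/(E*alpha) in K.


R = 347*(1-0.22)/(308*1000*4.8e-06) = 183 K

183


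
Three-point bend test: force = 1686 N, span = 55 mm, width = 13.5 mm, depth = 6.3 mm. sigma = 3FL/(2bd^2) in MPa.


sigma = 3*1686*55/(2*13.5*6.3^2) = 259.6 MPa

259.6


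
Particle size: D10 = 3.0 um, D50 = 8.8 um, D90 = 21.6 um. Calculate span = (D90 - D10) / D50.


Span = (21.6 - 3.0) / 8.8 = 18.6 / 8.8 = 2.114

2.114


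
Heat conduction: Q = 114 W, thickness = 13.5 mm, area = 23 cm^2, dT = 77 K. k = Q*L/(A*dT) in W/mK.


k = 114*13.5/1000/(23/10000*77) = 8.69 W/mK

8.69


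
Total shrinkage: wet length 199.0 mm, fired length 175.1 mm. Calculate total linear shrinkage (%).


TS = (199.0 - 175.1) / 199.0 * 100 = 12.01%

12.01


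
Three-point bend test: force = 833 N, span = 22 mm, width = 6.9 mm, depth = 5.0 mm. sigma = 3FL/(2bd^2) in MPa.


sigma = 3*833*22/(2*6.9*5.0^2) = 159.4 MPa

159.4


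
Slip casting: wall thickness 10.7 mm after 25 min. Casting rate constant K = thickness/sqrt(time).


K = 10.7 / sqrt(25) = 10.7 / 5.0 = 2.14 mm/min^0.5

2.14


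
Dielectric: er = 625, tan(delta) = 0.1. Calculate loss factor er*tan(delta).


Loss = 625 * 0.1 = 62.5

62.5


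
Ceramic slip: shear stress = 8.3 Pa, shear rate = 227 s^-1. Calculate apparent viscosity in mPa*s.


eta = tau/gamma * 1000 = 8.3/227 * 1000 = 36.6 mPa*s

36.6


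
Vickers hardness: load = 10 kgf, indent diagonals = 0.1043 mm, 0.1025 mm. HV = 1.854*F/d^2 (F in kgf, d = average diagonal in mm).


d_avg = (0.1043+0.1025)/2 = 0.1034 mm
HV = 1.854*10/0.1034^2 = 1734

1734


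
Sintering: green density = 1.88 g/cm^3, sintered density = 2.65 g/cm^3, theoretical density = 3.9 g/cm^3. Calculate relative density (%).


Relative = 2.65 / 3.9 * 100 = 67.9%

67.9


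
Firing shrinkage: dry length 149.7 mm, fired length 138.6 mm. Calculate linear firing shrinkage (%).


FS = (149.7 - 138.6) / 149.7 * 100 = 7.41%

7.41


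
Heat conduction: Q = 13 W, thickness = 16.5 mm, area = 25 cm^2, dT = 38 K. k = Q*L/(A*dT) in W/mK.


k = 13*16.5/1000/(25/10000*38) = 2.26 W/mK

2.26


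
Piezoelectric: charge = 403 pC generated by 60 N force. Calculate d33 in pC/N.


d33 = 403 / 60 = 6.7 pC/N

6.7


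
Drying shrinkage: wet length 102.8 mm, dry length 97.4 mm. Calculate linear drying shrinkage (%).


DS = (102.8 - 97.4) / 102.8 * 100 = 5.25%

5.25


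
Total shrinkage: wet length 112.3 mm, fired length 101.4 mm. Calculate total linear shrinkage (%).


TS = (112.3 - 101.4) / 112.3 * 100 = 9.71%

9.71


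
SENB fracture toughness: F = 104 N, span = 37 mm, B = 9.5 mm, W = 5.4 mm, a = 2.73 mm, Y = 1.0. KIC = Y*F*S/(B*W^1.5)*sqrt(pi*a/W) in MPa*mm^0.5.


KIC = 1.0*104*37/(9.5*5.4^1.5)*sqrt(pi*2.73/5.4) = 40.68

40.68


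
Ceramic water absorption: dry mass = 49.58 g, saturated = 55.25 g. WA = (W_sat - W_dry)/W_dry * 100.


WA = (55.25 - 49.58) / 49.58 * 100 = 11.44%

11.44


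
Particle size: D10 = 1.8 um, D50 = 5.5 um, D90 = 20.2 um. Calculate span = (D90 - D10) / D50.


Span = (20.2 - 1.8) / 5.5 = 18.4 / 5.5 = 3.345

3.345


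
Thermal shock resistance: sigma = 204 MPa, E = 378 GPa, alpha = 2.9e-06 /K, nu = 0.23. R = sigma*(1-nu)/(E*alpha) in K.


R = 204*(1-0.23)/(378*1000*2.9e-06) = 143 K

143


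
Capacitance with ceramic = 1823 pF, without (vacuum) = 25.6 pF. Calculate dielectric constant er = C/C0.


er = 1823 / 25.6 = 71.21

71.21


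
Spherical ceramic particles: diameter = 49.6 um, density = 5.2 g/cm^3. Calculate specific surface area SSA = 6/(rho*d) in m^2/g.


SSA = 6 / (5.2 * 49.6) = 0.023 m^2/g

0.023


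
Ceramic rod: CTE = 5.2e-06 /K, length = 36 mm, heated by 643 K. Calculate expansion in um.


dL = 5.2e-06 * 36 * 643 * 1000 = 120.37 um

120.37


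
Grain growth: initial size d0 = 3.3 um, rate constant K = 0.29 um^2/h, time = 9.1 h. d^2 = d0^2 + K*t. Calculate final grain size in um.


d^2 = 3.3^2 + 0.29*9.1 = 13.529
d = sqrt(13.529) = 3.68 um

3.68


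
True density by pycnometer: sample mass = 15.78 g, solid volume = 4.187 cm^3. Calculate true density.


TD = 15.78 / 4.187 = 3.769 g/cm^3

3.769


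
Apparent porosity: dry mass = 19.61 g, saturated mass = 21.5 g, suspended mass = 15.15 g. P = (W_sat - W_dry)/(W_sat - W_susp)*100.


P = (21.5 - 19.61) / (21.5 - 15.15) * 100 = 1.89 / 6.35 * 100 = 29.8%

29.8


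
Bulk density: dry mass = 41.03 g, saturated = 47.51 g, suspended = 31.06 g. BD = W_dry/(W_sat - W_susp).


BD = 41.03 / (47.51 - 31.06) = 41.03 / 16.45 = 2.494 g/cm^3

2.494


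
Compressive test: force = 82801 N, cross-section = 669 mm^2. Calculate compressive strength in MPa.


CS = 82801 / 669 = 123.8 MPa

123.8


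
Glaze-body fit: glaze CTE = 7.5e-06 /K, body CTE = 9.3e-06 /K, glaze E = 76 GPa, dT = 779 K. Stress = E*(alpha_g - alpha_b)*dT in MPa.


Stress = 76*1000*(7.5e-06 - 9.3e-06)*779 = -106.6 MPa

-106.6


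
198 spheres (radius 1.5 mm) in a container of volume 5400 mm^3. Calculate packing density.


V_sphere = 4/3*pi*1.5^3 = 14.1372 mm^3
Total V = 198*14.1372 = 2799.1656 mm^3
PD = 2799.1656 / 5400 = 0.518

0.518


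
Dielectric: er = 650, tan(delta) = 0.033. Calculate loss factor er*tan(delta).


Loss = 650 * 0.033 = 21.45

21.45


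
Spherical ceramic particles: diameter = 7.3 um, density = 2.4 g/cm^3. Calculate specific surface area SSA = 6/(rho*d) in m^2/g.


SSA = 6 / (2.4 * 7.3) = 0.342 m^2/g

0.342


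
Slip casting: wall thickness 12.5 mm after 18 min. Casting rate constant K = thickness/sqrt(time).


K = 12.5 / sqrt(18) = 12.5 / 4.2426 = 2.946 mm/min^0.5

2.946


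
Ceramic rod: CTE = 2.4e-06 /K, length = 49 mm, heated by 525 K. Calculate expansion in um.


dL = 2.4e-06 * 49 * 525 * 1000 = 61.74 um

61.74


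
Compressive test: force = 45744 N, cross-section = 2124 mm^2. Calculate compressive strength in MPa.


CS = 45744 / 2124 = 21.5 MPa

21.5


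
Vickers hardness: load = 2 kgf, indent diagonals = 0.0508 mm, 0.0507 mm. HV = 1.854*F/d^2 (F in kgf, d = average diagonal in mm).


d_avg = (0.0508+0.0507)/2 = 0.05075 mm
HV = 1.854*2/0.05075^2 = 1440

1440


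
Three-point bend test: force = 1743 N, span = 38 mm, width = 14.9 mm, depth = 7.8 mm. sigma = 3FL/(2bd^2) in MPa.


sigma = 3*1743*38/(2*14.9*7.8^2) = 109.6 MPa

109.6


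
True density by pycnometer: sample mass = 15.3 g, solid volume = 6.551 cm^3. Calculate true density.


TD = 15.3 / 6.551 = 2.336 g/cm^3

2.336


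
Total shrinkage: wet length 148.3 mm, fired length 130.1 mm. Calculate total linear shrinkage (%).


TS = (148.3 - 130.1) / 148.3 * 100 = 12.27%

12.27


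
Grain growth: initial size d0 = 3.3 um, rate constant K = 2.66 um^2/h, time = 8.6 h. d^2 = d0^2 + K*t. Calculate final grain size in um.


d^2 = 3.3^2 + 2.66*8.6 = 33.766
d = sqrt(33.766) = 5.81 um

5.81


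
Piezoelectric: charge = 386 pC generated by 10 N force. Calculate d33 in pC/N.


d33 = 386 / 10 = 38.6 pC/N

38.6


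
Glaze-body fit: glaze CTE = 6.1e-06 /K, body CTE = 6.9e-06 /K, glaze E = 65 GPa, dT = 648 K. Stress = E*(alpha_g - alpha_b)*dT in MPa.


Stress = 65*1000*(6.1e-06 - 6.9e-06)*648 = -33.7 MPa

-33.7


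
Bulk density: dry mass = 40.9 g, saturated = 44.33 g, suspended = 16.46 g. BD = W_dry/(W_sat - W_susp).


BD = 40.9 / (44.33 - 16.46) = 40.9 / 27.87 = 1.468 g/cm^3

1.468


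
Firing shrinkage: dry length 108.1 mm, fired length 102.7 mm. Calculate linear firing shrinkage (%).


FS = (108.1 - 102.7) / 108.1 * 100 = 5.0%

5.0


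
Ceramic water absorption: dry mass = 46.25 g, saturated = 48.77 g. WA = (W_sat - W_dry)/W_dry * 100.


WA = (48.77 - 46.25) / 46.25 * 100 = 5.45%

5.45


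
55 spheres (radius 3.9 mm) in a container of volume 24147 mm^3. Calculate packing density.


V_sphere = 4/3*pi*3.9^3 = 248.4748 mm^3
Total V = 55*248.4748 = 13666.114 mm^3
PD = 13666.114 / 24147 = 0.566

0.566


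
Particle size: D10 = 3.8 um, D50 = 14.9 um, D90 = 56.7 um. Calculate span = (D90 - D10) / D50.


Span = (56.7 - 3.8) / 14.9 = 52.9 / 14.9 = 3.55

3.55


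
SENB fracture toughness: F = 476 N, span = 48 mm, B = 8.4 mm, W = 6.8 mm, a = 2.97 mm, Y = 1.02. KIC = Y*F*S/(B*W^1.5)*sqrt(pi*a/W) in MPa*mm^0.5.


KIC = 1.02*476*48/(8.4*6.8^1.5)*sqrt(pi*2.97/6.8) = 183.28

183.28


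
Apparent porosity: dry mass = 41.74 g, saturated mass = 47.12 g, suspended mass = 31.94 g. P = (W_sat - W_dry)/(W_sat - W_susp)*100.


P = (47.12 - 41.74) / (47.12 - 31.94) * 100 = 5.38 / 15.18 * 100 = 35.4%

35.4


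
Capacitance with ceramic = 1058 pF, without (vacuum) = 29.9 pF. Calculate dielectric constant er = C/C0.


er = 1058 / 29.9 = 35.38

35.38


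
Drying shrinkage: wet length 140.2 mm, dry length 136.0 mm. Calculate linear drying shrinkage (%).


DS = (140.2 - 136.0) / 140.2 * 100 = 3.0%

3.0


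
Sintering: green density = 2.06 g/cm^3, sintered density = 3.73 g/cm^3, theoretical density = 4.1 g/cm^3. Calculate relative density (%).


Relative = 3.73 / 4.1 * 100 = 91.0%

91.0


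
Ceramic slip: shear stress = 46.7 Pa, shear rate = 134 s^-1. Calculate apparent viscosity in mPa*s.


eta = tau/gamma * 1000 = 46.7/134 * 1000 = 348.5 mPa*s

348.5


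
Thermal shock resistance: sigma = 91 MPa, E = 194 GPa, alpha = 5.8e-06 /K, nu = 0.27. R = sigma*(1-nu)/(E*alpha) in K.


R = 91*(1-0.27)/(194*1000*5.8e-06) = 59 K

59


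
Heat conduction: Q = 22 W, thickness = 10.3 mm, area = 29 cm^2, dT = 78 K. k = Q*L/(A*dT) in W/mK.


k = 22*10.3/1000/(29/10000*78) = 1.0 W/mK

1.0


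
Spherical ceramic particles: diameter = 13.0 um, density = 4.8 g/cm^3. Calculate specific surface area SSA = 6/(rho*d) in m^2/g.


SSA = 6 / (4.8 * 13.0) = 0.096 m^2/g

0.096


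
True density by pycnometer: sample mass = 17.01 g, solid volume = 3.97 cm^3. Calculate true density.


TD = 17.01 / 3.97 = 4.285 g/cm^3

4.285


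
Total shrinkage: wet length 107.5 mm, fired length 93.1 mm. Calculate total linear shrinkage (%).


TS = (107.5 - 93.1) / 107.5 * 100 = 13.4%

13.4


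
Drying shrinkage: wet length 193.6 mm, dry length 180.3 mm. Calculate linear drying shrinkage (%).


DS = (193.6 - 180.3) / 193.6 * 100 = 6.87%

6.87


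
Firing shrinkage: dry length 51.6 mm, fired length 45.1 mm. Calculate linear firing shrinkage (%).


FS = (51.6 - 45.1) / 51.6 * 100 = 12.6%

12.6


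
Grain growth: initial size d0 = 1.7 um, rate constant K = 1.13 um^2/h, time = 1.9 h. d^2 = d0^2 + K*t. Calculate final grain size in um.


d^2 = 1.7^2 + 1.13*1.9 = 5.037
d = sqrt(5.037) = 2.24 um

2.24


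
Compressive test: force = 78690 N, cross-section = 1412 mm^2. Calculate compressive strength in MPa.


CS = 78690 / 1412 = 55.7 MPa

55.7


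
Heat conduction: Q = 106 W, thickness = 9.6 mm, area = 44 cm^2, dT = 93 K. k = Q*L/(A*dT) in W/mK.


k = 106*9.6/1000/(44/10000*93) = 2.49 W/mK

2.49


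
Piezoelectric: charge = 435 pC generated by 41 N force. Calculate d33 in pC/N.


d33 = 435 / 41 = 10.6 pC/N

10.6


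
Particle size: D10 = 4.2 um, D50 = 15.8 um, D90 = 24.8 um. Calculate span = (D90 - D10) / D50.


Span = (24.8 - 4.2) / 15.8 = 20.6 / 15.8 = 1.304

1.304


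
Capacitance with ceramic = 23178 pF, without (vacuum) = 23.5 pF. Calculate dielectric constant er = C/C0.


er = 23178 / 23.5 = 986.3

986.3


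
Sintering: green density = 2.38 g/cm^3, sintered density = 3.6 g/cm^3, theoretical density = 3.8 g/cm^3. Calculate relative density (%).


Relative = 3.6 / 3.8 * 100 = 94.7%

94.7


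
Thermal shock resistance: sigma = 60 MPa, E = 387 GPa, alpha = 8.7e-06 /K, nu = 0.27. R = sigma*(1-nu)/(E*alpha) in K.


R = 60*(1-0.27)/(387*1000*8.7e-06) = 13 K

13


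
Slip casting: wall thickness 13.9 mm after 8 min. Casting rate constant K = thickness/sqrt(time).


K = 13.9 / sqrt(8) = 13.9 / 2.8284 = 4.914 mm/min^0.5

4.914


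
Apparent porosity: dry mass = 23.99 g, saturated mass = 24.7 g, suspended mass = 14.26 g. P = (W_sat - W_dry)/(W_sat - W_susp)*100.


P = (24.7 - 23.99) / (24.7 - 14.26) * 100 = 0.71 / 10.44 * 100 = 6.8%

6.8


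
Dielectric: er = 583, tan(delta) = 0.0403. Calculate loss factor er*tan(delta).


Loss = 583 * 0.0403 = 23.495

23.495


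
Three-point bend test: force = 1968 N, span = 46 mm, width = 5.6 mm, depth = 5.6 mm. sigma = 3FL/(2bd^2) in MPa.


sigma = 3*1968*46/(2*5.6*5.6^2) = 773.2 MPa

773.2


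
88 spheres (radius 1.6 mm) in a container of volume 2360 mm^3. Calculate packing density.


V_sphere = 4/3*pi*1.6^3 = 17.1573 mm^3
Total V = 88*17.1573 = 1509.8424 mm^3
PD = 1509.8424 / 2360 = 0.64

0.64


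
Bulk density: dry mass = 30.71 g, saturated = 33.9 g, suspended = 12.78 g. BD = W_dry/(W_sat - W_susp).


BD = 30.71 / (33.9 - 12.78) = 30.71 / 21.12 = 1.454 g/cm^3

1.454


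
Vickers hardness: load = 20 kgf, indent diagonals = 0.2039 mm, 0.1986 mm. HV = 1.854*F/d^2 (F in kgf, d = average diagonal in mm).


d_avg = (0.2039+0.1986)/2 = 0.20125 mm
HV = 1.854*20/0.20125^2 = 916

916


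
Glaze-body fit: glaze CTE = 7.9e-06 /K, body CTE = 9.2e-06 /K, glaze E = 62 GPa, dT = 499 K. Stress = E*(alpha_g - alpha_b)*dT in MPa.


Stress = 62*1000*(7.9e-06 - 9.2e-06)*499 = -40.2 MPa

-40.2


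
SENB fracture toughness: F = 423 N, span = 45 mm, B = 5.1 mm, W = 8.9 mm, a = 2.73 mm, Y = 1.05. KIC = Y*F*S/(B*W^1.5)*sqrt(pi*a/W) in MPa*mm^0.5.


KIC = 1.05*423*45/(5.1*8.9^1.5)*sqrt(pi*2.73/8.9) = 144.89

144.89


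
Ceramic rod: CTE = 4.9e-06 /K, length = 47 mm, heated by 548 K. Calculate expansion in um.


dL = 4.9e-06 * 47 * 548 * 1000 = 126.204 um

126.204


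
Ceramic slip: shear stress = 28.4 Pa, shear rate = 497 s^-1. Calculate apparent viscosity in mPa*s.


eta = tau/gamma * 1000 = 28.4/497 * 1000 = 57.1 mPa*s

57.1


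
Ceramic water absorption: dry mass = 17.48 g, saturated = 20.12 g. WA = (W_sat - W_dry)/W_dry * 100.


WA = (20.12 - 17.48) / 17.48 * 100 = 15.1%

15.1


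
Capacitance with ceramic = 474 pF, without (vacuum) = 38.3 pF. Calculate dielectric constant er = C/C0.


er = 474 / 38.3 = 12.38

12.38


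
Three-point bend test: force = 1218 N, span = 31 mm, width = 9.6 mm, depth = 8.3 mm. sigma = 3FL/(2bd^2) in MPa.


sigma = 3*1218*31/(2*9.6*8.3^2) = 85.6 MPa

85.6


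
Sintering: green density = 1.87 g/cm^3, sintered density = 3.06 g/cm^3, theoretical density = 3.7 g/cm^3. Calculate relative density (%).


Relative = 3.06 / 3.7 * 100 = 82.7%

82.7


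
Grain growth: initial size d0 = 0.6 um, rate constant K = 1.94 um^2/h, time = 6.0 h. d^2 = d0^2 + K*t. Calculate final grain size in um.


d^2 = 0.6^2 + 1.94*6.0 = 12.0
d = sqrt(12.0) = 3.46 um

3.46


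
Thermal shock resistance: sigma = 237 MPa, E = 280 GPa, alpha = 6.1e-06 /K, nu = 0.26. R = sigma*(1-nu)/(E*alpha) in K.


R = 237*(1-0.26)/(280*1000*6.1e-06) = 103 K

103


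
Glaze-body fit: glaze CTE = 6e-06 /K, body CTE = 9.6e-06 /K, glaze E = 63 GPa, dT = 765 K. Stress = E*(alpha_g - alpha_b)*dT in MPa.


Stress = 63*1000*(6e-06 - 9.6e-06)*765 = -173.5 MPa

-173.5


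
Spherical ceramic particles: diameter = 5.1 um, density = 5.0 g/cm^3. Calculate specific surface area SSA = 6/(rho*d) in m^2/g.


SSA = 6 / (5.0 * 5.1) = 0.235 m^2/g

0.235


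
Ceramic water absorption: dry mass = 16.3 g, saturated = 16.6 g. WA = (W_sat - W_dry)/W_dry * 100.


WA = (16.6 - 16.3) / 16.3 * 100 = 1.84%

1.84


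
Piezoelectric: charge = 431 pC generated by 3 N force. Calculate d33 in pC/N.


d33 = 431 / 3 = 143.7 pC/N

143.7


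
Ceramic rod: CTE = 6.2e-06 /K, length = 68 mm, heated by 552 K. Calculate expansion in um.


dL = 6.2e-06 * 68 * 552 * 1000 = 232.723 um

232.723


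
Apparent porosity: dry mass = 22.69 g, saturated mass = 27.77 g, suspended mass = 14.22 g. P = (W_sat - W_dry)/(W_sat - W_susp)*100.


P = (27.77 - 22.69) / (27.77 - 14.22) * 100 = 5.08 / 13.55 * 100 = 37.5%

37.5


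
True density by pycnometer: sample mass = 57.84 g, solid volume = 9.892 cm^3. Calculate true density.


TD = 57.84 / 9.892 = 5.847 g/cm^3

5.847


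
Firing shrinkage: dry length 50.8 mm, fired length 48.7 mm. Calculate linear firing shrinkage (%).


FS = (50.8 - 48.7) / 50.8 * 100 = 4.13%

4.13


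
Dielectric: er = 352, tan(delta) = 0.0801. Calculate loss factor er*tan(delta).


Loss = 352 * 0.0801 = 28.195

28.195


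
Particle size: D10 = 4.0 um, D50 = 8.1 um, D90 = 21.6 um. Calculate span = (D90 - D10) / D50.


Span = (21.6 - 4.0) / 8.1 = 17.6 / 8.1 = 2.173

2.173


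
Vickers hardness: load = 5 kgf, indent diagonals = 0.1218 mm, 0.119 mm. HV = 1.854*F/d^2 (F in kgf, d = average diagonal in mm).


d_avg = (0.1218+0.119)/2 = 0.1204 mm
HV = 1.854*5/0.1204^2 = 639

639


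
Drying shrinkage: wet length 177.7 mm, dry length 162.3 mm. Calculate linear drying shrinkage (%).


DS = (177.7 - 162.3) / 177.7 * 100 = 8.67%

8.67


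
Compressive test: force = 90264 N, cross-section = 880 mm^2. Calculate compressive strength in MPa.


CS = 90264 / 880 = 102.6 MPa

102.6


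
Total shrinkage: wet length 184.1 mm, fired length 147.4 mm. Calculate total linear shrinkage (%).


TS = (184.1 - 147.4) / 184.1 * 100 = 19.93%

19.93


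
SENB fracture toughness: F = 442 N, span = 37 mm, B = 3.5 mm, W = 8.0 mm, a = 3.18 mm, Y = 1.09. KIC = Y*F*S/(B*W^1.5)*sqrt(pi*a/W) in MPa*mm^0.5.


KIC = 1.09*442*37/(3.5*8.0^1.5)*sqrt(pi*3.18/8.0) = 251.53

251.53


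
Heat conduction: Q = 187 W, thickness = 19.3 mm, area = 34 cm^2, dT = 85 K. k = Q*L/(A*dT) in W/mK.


k = 187*19.3/1000/(34/10000*85) = 12.49 W/mK

12.49


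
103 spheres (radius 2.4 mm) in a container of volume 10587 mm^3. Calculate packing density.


V_sphere = 4/3*pi*2.4^3 = 57.9058 mm^3
Total V = 103*57.9058 = 5964.2974 mm^3
PD = 5964.2974 / 10587 = 0.563

0.563


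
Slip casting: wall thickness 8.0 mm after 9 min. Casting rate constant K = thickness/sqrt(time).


K = 8.0 / sqrt(9) = 8.0 / 3.0 = 2.667 mm/min^0.5

2.667


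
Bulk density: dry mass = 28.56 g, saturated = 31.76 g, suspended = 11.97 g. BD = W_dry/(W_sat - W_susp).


BD = 28.56 / (31.76 - 11.97) = 28.56 / 19.79 = 1.443 g/cm^3

1.443


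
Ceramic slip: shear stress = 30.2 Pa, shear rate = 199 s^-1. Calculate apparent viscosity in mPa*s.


eta = tau/gamma * 1000 = 30.2/199 * 1000 = 151.8 mPa*s

151.8


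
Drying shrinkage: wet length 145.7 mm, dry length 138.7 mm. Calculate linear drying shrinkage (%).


DS = (145.7 - 138.7) / 145.7 * 100 = 4.8%

4.8


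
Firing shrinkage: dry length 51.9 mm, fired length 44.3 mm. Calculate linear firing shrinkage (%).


FS = (51.9 - 44.3) / 51.9 * 100 = 14.64%

14.64


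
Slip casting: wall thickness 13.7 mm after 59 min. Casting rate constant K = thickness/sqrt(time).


K = 13.7 / sqrt(59) = 13.7 / 7.6811 = 1.784 mm/min^0.5

1.784


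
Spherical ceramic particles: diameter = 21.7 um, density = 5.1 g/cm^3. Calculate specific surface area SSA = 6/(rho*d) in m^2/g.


SSA = 6 / (5.1 * 21.7) = 0.054 m^2/g

0.054


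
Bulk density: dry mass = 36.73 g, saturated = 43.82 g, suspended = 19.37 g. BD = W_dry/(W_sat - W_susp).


BD = 36.73 / (43.82 - 19.37) = 36.73 / 24.45 = 1.502 g/cm^3

1.502


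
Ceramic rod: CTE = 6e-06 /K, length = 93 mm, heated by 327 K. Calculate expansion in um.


dL = 6e-06 * 93 * 327 * 1000 = 182.466 um

182.466


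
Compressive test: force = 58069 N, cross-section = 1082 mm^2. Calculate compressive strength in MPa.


CS = 58069 / 1082 = 53.7 MPa

53.7


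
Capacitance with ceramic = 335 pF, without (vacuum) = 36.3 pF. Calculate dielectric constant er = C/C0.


er = 335 / 36.3 = 9.23

9.23


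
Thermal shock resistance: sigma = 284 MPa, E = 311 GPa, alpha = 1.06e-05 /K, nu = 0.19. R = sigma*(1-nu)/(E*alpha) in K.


R = 284*(1-0.19)/(311*1000*1.06e-05) = 70 K

70


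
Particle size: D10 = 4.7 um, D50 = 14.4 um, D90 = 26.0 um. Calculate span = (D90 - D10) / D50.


Span = (26.0 - 4.7) / 14.4 = 21.3 / 14.4 = 1.479

1.479


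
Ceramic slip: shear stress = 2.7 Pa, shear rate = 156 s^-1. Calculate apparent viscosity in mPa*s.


eta = tau/gamma * 1000 = 2.7/156 * 1000 = 17.3 mPa*s

17.3


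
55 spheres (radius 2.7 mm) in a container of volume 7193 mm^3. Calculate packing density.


V_sphere = 4/3*pi*2.7^3 = 82.448 mm^3
Total V = 55*82.448 = 4534.64 mm^3
PD = 4534.64 / 7193 = 0.63

0.63


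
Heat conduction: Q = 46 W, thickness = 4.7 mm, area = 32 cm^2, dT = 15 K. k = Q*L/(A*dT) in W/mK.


k = 46*4.7/1000/(32/10000*15) = 4.5 W/mK

4.5


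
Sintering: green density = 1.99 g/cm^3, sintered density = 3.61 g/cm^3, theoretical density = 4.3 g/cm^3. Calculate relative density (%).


Relative = 3.61 / 4.3 * 100 = 84.0%

84.0


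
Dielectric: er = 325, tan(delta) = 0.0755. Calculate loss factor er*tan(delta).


Loss = 325 * 0.0755 = 24.538

24.538


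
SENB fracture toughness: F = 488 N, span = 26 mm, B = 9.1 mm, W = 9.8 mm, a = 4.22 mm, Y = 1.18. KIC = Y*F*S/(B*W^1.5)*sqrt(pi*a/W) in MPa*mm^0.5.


KIC = 1.18*488*26/(9.1*9.8^1.5)*sqrt(pi*4.22/9.8) = 62.38

62.38


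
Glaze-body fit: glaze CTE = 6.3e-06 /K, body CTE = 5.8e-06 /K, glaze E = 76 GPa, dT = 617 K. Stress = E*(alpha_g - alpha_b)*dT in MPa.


Stress = 76*1000*(6.3e-06 - 5.8e-06)*617 = 23.4 MPa

23.4


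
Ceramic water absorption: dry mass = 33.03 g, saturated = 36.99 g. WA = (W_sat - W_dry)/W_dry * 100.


WA = (36.99 - 33.03) / 33.03 * 100 = 11.99%

11.99


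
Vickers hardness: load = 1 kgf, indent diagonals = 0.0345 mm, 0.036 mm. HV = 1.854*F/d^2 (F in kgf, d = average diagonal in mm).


d_avg = (0.0345+0.036)/2 = 0.03525 mm
HV = 1.854*1/0.03525^2 = 1492

1492


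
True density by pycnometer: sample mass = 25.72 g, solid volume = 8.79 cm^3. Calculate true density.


TD = 25.72 / 8.79 = 2.926 g/cm^3

2.926


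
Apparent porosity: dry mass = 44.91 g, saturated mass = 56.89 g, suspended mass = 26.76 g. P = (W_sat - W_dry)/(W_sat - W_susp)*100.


P = (56.89 - 44.91) / (56.89 - 26.76) * 100 = 11.98 / 30.13 * 100 = 39.8%

39.8


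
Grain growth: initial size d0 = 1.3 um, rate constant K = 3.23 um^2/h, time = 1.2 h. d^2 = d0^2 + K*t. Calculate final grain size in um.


d^2 = 1.3^2 + 3.23*1.2 = 5.566
d = sqrt(5.566) = 2.36 um

2.36
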